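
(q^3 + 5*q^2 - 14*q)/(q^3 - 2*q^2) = (q + 7)/q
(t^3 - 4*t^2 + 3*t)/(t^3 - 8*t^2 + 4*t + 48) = t*(t^2 - 4*t + 3)/(t^3 - 8*t^2 + 4*t + 48)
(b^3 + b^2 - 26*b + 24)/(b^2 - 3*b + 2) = (b^2 + 2*b - 24)/(b - 2)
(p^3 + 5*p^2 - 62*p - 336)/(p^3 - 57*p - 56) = (p + 6)/(p + 1)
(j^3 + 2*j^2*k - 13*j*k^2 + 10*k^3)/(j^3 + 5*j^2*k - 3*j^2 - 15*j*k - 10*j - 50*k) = (j^2 - 3*j*k + 2*k^2)/(j^2 - 3*j - 10)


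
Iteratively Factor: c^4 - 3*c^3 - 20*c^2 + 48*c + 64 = (c + 4)*(c^3 - 7*c^2 + 8*c + 16) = (c + 1)*(c + 4)*(c^2 - 8*c + 16) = (c - 4)*(c + 1)*(c + 4)*(c - 4)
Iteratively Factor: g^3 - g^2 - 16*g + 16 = (g - 1)*(g^2 - 16) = (g - 4)*(g - 1)*(g + 4)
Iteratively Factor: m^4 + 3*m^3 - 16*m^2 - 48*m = (m - 4)*(m^3 + 7*m^2 + 12*m) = (m - 4)*(m + 3)*(m^2 + 4*m) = (m - 4)*(m + 3)*(m + 4)*(m)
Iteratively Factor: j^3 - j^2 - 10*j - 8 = (j - 4)*(j^2 + 3*j + 2) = (j - 4)*(j + 1)*(j + 2)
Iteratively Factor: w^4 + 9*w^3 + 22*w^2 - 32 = (w + 4)*(w^3 + 5*w^2 + 2*w - 8) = (w - 1)*(w + 4)*(w^2 + 6*w + 8) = (w - 1)*(w + 4)^2*(w + 2)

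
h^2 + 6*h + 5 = (h + 1)*(h + 5)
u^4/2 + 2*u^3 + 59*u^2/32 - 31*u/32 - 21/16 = (u/2 + 1)*(u - 3/4)*(u + 1)*(u + 7/4)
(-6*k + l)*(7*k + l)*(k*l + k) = -42*k^3*l - 42*k^3 + k^2*l^2 + k^2*l + k*l^3 + k*l^2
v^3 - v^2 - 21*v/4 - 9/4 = (v - 3)*(v + 1/2)*(v + 3/2)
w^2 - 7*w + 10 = (w - 5)*(w - 2)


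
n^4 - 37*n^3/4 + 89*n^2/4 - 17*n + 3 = (n - 6)*(n - 2)*(n - 1)*(n - 1/4)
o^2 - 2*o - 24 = (o - 6)*(o + 4)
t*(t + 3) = t^2 + 3*t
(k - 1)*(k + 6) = k^2 + 5*k - 6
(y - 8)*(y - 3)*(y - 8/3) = y^3 - 41*y^2/3 + 160*y/3 - 64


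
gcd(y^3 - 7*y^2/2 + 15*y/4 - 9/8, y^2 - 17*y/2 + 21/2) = y - 3/2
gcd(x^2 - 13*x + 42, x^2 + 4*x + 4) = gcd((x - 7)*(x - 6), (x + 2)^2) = 1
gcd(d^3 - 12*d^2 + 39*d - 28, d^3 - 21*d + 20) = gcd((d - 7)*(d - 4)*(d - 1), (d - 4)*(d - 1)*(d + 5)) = d^2 - 5*d + 4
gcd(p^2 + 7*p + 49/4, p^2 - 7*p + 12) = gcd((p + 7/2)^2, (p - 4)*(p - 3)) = 1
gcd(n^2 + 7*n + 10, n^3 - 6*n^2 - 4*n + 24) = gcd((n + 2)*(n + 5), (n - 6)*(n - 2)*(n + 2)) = n + 2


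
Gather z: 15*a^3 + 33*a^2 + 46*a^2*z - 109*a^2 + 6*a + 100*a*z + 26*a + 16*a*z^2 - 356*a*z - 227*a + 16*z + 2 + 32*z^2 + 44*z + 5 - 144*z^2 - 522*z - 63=15*a^3 - 76*a^2 - 195*a + z^2*(16*a - 112) + z*(46*a^2 - 256*a - 462) - 56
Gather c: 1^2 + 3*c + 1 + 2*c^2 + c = 2*c^2 + 4*c + 2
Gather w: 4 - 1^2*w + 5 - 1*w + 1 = 10 - 2*w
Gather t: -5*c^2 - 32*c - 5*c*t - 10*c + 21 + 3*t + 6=-5*c^2 - 42*c + t*(3 - 5*c) + 27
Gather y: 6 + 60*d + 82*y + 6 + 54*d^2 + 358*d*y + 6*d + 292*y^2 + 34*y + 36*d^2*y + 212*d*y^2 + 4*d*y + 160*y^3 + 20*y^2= 54*d^2 + 66*d + 160*y^3 + y^2*(212*d + 312) + y*(36*d^2 + 362*d + 116) + 12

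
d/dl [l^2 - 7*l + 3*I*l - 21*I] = 2*l - 7 + 3*I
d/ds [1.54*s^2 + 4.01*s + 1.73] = 3.08*s + 4.01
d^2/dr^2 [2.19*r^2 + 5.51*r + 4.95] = 4.38000000000000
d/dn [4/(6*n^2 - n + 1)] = 4*(1 - 12*n)/(6*n^2 - n + 1)^2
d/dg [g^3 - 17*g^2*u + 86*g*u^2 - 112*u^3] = 3*g^2 - 34*g*u + 86*u^2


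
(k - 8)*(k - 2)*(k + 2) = k^3 - 8*k^2 - 4*k + 32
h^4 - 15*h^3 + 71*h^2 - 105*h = h*(h - 7)*(h - 5)*(h - 3)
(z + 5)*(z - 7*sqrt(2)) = z^2 - 7*sqrt(2)*z + 5*z - 35*sqrt(2)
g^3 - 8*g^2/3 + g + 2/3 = (g - 2)*(g - 1)*(g + 1/3)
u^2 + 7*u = u*(u + 7)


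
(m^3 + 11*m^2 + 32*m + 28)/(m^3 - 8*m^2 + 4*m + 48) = (m^2 + 9*m + 14)/(m^2 - 10*m + 24)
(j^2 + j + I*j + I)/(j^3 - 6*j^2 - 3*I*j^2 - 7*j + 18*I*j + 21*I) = (j + I)/(j^2 - j*(7 + 3*I) + 21*I)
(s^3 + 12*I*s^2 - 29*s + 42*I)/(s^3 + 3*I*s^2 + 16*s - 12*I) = (s + 7*I)/(s - 2*I)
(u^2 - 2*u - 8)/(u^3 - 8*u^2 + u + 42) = (u - 4)/(u^2 - 10*u + 21)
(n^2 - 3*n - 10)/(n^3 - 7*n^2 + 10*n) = (n + 2)/(n*(n - 2))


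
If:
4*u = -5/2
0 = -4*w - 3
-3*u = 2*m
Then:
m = 15/16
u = -5/8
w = -3/4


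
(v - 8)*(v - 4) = v^2 - 12*v + 32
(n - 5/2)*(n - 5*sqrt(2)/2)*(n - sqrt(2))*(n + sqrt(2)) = n^4 - 5*sqrt(2)*n^3/2 - 5*n^3/2 - 2*n^2 + 25*sqrt(2)*n^2/4 + 5*n + 5*sqrt(2)*n - 25*sqrt(2)/2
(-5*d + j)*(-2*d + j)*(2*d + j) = 20*d^3 - 4*d^2*j - 5*d*j^2 + j^3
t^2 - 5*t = t*(t - 5)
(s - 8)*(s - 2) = s^2 - 10*s + 16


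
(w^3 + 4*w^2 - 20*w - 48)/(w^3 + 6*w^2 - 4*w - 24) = (w - 4)/(w - 2)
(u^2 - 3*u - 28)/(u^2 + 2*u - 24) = (u^2 - 3*u - 28)/(u^2 + 2*u - 24)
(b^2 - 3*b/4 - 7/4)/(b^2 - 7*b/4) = (b + 1)/b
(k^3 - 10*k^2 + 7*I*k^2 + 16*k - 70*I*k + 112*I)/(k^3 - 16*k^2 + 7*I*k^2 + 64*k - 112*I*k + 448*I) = (k - 2)/(k - 8)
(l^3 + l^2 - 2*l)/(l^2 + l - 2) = l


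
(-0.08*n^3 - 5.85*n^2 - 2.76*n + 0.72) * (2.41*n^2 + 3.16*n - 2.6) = -0.1928*n^5 - 14.3513*n^4 - 24.9296*n^3 + 8.2236*n^2 + 9.4512*n - 1.872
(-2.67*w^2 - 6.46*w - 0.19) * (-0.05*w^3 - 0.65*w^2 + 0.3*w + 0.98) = 0.1335*w^5 + 2.0585*w^4 + 3.4075*w^3 - 4.4311*w^2 - 6.3878*w - 0.1862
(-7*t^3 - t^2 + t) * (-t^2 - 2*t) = 7*t^5 + 15*t^4 + t^3 - 2*t^2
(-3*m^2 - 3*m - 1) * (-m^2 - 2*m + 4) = 3*m^4 + 9*m^3 - 5*m^2 - 10*m - 4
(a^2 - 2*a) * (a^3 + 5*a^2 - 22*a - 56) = a^5 + 3*a^4 - 32*a^3 - 12*a^2 + 112*a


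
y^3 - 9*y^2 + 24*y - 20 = (y - 5)*(y - 2)^2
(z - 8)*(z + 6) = z^2 - 2*z - 48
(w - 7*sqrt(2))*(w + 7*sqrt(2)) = w^2 - 98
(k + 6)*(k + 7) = k^2 + 13*k + 42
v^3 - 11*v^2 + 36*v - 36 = (v - 6)*(v - 3)*(v - 2)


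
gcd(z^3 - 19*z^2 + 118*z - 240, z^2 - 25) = z - 5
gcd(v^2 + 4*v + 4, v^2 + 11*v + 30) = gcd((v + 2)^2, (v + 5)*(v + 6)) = 1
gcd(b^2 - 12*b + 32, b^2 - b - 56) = b - 8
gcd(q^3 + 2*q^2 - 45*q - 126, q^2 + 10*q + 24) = q + 6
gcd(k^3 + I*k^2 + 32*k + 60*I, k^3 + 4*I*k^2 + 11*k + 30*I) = k^2 + 7*I*k - 10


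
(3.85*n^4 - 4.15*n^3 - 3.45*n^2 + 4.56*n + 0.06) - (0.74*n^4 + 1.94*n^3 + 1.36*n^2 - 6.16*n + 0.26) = 3.11*n^4 - 6.09*n^3 - 4.81*n^2 + 10.72*n - 0.2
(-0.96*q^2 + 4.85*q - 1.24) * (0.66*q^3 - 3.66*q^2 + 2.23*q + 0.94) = -0.6336*q^5 + 6.7146*q^4 - 20.7102*q^3 + 14.4515*q^2 + 1.7938*q - 1.1656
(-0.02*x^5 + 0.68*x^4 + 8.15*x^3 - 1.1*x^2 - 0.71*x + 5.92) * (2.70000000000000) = -0.054*x^5 + 1.836*x^4 + 22.005*x^3 - 2.97*x^2 - 1.917*x + 15.984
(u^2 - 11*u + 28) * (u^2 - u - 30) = u^4 - 12*u^3 + 9*u^2 + 302*u - 840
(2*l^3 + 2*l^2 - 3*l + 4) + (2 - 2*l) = 2*l^3 + 2*l^2 - 5*l + 6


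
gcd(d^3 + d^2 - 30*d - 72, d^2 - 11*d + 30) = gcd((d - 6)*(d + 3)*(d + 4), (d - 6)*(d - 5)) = d - 6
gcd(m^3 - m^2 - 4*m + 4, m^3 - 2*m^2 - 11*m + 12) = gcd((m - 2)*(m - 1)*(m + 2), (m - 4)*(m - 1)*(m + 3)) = m - 1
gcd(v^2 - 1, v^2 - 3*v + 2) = v - 1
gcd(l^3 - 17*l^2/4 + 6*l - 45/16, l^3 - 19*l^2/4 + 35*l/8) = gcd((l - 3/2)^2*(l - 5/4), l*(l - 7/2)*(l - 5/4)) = l - 5/4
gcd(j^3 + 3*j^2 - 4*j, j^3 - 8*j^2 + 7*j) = j^2 - j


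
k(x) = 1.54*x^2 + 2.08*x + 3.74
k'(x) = 3.08*x + 2.08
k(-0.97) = 3.17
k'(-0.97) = -0.91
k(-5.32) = 36.26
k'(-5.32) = -14.31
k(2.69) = 20.48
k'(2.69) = 10.37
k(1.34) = 9.29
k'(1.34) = 6.21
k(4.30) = 41.16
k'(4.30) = 15.32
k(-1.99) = 5.70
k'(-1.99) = -4.05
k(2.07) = 14.64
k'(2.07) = 8.46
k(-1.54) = 4.19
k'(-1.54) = -2.66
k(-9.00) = 109.76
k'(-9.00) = -25.64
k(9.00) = 147.20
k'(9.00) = 29.80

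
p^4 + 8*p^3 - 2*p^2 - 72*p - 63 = (p - 3)*(p + 1)*(p + 3)*(p + 7)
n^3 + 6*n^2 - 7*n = n*(n - 1)*(n + 7)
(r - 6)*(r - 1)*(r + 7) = r^3 - 43*r + 42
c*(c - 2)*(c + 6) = c^3 + 4*c^2 - 12*c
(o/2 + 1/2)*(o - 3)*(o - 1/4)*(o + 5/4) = o^4/2 - o^3/2 - 85*o^2/32 - 19*o/16 + 15/32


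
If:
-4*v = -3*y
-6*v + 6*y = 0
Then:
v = 0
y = 0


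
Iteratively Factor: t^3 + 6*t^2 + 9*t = (t)*(t^2 + 6*t + 9) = t*(t + 3)*(t + 3)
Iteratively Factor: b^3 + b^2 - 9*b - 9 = (b - 3)*(b^2 + 4*b + 3) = (b - 3)*(b + 3)*(b + 1)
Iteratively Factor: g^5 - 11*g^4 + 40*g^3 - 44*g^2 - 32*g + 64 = (g - 4)*(g^4 - 7*g^3 + 12*g^2 + 4*g - 16) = (g - 4)*(g - 2)*(g^3 - 5*g^2 + 2*g + 8) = (g - 4)*(g - 2)*(g + 1)*(g^2 - 6*g + 8) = (g - 4)*(g - 2)^2*(g + 1)*(g - 4)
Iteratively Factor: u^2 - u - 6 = (u - 3)*(u + 2)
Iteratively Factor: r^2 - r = (r)*(r - 1)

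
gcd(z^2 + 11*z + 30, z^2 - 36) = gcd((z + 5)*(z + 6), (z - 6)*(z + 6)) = z + 6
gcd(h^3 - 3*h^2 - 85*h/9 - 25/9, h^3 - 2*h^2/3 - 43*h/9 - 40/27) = h^2 + 2*h + 5/9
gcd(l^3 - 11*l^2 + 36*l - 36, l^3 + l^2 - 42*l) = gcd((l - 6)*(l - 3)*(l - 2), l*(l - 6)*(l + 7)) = l - 6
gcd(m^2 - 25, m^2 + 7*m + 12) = 1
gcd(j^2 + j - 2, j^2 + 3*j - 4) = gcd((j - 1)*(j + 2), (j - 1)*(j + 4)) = j - 1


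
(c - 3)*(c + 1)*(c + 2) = c^3 - 7*c - 6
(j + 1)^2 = j^2 + 2*j + 1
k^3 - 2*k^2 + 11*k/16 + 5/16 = (k - 5/4)*(k - 1)*(k + 1/4)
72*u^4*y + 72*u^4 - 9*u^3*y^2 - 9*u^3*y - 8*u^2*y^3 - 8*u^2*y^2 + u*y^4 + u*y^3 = (-8*u + y)*(-3*u + y)*(3*u + y)*(u*y + u)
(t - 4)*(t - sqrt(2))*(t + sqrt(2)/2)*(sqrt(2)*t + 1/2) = sqrt(2)*t^4 - 4*sqrt(2)*t^3 - t^3/2 - 5*sqrt(2)*t^2/4 + 2*t^2 - t/2 + 5*sqrt(2)*t + 2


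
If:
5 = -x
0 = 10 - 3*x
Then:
No Solution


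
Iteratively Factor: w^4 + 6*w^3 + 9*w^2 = (w + 3)*(w^3 + 3*w^2) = w*(w + 3)*(w^2 + 3*w) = w*(w + 3)^2*(w)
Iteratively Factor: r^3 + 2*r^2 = (r)*(r^2 + 2*r) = r^2*(r + 2)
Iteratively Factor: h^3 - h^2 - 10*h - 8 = (h + 2)*(h^2 - 3*h - 4) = (h + 1)*(h + 2)*(h - 4)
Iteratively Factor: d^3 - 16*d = (d + 4)*(d^2 - 4*d) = (d - 4)*(d + 4)*(d)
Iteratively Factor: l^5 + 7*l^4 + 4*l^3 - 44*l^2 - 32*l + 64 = (l - 1)*(l^4 + 8*l^3 + 12*l^2 - 32*l - 64) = (l - 1)*(l + 4)*(l^3 + 4*l^2 - 4*l - 16) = (l - 2)*(l - 1)*(l + 4)*(l^2 + 6*l + 8) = (l - 2)*(l - 1)*(l + 2)*(l + 4)*(l + 4)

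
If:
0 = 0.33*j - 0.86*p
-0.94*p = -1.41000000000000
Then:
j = 3.91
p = 1.50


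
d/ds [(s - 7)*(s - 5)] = 2*s - 12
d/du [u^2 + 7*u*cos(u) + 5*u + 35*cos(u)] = -7*u*sin(u) + 2*u - 35*sin(u) + 7*cos(u) + 5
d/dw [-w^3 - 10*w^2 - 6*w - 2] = -3*w^2 - 20*w - 6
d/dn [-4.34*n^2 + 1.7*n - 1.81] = 1.7 - 8.68*n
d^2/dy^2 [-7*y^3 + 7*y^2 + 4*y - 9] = 14 - 42*y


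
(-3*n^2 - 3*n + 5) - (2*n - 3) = -3*n^2 - 5*n + 8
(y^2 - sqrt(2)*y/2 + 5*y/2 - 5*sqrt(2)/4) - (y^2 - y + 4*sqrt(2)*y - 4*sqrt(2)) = -9*sqrt(2)*y/2 + 7*y/2 + 11*sqrt(2)/4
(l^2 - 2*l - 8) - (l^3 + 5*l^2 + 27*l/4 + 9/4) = -l^3 - 4*l^2 - 35*l/4 - 41/4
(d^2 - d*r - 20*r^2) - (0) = d^2 - d*r - 20*r^2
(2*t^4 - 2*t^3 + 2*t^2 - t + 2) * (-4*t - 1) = -8*t^5 + 6*t^4 - 6*t^3 + 2*t^2 - 7*t - 2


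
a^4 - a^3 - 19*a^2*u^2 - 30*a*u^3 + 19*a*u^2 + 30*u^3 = (a - 1)*(a - 5*u)*(a + 2*u)*(a + 3*u)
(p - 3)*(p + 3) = p^2 - 9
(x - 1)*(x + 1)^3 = x^4 + 2*x^3 - 2*x - 1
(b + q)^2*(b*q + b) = b^3*q + b^3 + 2*b^2*q^2 + 2*b^2*q + b*q^3 + b*q^2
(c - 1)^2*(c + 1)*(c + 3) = c^4 + 2*c^3 - 4*c^2 - 2*c + 3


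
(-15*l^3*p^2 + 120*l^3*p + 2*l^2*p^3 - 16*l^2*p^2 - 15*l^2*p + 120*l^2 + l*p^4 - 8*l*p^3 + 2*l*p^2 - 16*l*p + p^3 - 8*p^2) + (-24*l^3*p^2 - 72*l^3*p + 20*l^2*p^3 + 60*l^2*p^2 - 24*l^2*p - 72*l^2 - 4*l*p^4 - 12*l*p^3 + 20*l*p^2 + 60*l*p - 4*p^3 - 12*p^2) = -39*l^3*p^2 + 48*l^3*p + 22*l^2*p^3 + 44*l^2*p^2 - 39*l^2*p + 48*l^2 - 3*l*p^4 - 20*l*p^3 + 22*l*p^2 + 44*l*p - 3*p^3 - 20*p^2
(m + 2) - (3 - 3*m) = 4*m - 1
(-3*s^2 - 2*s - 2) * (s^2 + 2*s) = -3*s^4 - 8*s^3 - 6*s^2 - 4*s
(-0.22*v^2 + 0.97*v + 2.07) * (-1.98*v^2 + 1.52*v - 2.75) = 0.4356*v^4 - 2.255*v^3 - 2.0192*v^2 + 0.4789*v - 5.6925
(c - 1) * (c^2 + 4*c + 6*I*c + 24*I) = c^3 + 3*c^2 + 6*I*c^2 - 4*c + 18*I*c - 24*I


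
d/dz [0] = 0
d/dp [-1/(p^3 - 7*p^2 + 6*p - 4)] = (3*p^2 - 14*p + 6)/(p^3 - 7*p^2 + 6*p - 4)^2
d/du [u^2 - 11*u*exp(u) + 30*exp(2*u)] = -11*u*exp(u) + 2*u + 60*exp(2*u) - 11*exp(u)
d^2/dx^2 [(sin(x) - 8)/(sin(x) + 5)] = 13*(sin(x)^2 - 5*sin(x) - 2)/(sin(x) + 5)^3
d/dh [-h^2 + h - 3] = 1 - 2*h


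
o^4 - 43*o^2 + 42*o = o*(o - 6)*(o - 1)*(o + 7)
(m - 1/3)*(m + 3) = m^2 + 8*m/3 - 1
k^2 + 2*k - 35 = (k - 5)*(k + 7)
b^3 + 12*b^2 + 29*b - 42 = (b - 1)*(b + 6)*(b + 7)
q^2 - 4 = (q - 2)*(q + 2)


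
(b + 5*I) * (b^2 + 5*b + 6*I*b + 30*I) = b^3 + 5*b^2 + 11*I*b^2 - 30*b + 55*I*b - 150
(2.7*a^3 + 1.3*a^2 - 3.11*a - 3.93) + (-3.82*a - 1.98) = 2.7*a^3 + 1.3*a^2 - 6.93*a - 5.91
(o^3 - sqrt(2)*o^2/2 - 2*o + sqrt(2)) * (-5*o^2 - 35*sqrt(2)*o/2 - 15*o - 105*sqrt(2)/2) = -5*o^5 - 15*sqrt(2)*o^4 - 15*o^4 - 45*sqrt(2)*o^3 + 55*o^3/2 + 30*sqrt(2)*o^2 + 165*o^2/2 - 35*o + 90*sqrt(2)*o - 105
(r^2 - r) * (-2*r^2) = -2*r^4 + 2*r^3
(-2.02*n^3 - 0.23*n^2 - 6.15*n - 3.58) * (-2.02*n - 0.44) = 4.0804*n^4 + 1.3534*n^3 + 12.5242*n^2 + 9.9376*n + 1.5752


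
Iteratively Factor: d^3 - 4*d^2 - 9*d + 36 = (d - 3)*(d^2 - d - 12) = (d - 3)*(d + 3)*(d - 4)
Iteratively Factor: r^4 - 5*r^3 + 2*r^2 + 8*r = (r + 1)*(r^3 - 6*r^2 + 8*r) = (r - 2)*(r + 1)*(r^2 - 4*r) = (r - 4)*(r - 2)*(r + 1)*(r)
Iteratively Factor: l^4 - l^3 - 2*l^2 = (l - 2)*(l^3 + l^2) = l*(l - 2)*(l^2 + l) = l^2*(l - 2)*(l + 1)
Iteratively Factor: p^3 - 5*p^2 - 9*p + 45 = (p - 5)*(p^2 - 9) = (p - 5)*(p + 3)*(p - 3)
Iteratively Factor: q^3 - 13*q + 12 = (q - 1)*(q^2 + q - 12) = (q - 1)*(q + 4)*(q - 3)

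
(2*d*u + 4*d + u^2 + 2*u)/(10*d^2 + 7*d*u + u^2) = (u + 2)/(5*d + u)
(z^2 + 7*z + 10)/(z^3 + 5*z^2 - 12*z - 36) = (z + 5)/(z^2 + 3*z - 18)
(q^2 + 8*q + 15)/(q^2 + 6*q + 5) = (q + 3)/(q + 1)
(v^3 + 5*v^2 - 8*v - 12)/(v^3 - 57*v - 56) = (v^2 + 4*v - 12)/(v^2 - v - 56)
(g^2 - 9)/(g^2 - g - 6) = (g + 3)/(g + 2)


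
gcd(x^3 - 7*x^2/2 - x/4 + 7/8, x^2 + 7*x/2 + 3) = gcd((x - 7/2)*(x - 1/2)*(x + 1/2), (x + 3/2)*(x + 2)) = 1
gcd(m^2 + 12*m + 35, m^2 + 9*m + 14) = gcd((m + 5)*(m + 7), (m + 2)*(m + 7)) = m + 7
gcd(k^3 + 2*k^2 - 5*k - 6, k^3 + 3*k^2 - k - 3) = k^2 + 4*k + 3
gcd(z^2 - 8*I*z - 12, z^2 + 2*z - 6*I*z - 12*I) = z - 6*I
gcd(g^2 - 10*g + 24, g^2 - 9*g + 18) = g - 6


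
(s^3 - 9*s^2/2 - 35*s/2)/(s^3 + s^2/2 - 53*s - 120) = s*(s - 7)/(s^2 - 2*s - 48)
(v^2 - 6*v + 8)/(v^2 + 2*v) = (v^2 - 6*v + 8)/(v*(v + 2))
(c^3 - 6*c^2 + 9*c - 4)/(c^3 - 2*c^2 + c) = (c - 4)/c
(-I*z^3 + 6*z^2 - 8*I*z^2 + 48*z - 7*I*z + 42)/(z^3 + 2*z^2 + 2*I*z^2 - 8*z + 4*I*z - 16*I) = (-I*z^3 + z^2*(6 - 8*I) + z*(48 - 7*I) + 42)/(z^3 + 2*z^2*(1 + I) + 4*z*(-2 + I) - 16*I)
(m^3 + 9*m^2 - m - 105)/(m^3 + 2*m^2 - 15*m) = (m + 7)/m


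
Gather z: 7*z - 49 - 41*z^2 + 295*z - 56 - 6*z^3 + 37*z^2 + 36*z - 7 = -6*z^3 - 4*z^2 + 338*z - 112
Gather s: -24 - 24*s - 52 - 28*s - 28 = -52*s - 104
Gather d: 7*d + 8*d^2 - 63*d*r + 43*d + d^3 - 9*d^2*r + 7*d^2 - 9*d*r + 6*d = d^3 + d^2*(15 - 9*r) + d*(56 - 72*r)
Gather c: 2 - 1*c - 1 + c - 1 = 0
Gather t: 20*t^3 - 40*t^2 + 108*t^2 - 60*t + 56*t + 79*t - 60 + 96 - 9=20*t^3 + 68*t^2 + 75*t + 27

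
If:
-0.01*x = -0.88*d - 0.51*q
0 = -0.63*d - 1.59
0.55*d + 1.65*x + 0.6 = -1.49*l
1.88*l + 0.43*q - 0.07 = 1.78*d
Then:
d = -2.52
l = -3.36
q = 4.42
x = 3.52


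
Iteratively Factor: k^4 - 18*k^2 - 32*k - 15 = (k + 1)*(k^3 - k^2 - 17*k - 15) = (k - 5)*(k + 1)*(k^2 + 4*k + 3) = (k - 5)*(k + 1)*(k + 3)*(k + 1)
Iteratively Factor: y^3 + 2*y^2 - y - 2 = (y + 1)*(y^2 + y - 2) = (y + 1)*(y + 2)*(y - 1)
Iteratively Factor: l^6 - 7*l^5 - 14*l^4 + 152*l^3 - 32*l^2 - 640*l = (l + 4)*(l^5 - 11*l^4 + 30*l^3 + 32*l^2 - 160*l) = (l - 4)*(l + 4)*(l^4 - 7*l^3 + 2*l^2 + 40*l) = (l - 4)^2*(l + 4)*(l^3 - 3*l^2 - 10*l) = l*(l - 4)^2*(l + 4)*(l^2 - 3*l - 10) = l*(l - 4)^2*(l + 2)*(l + 4)*(l - 5)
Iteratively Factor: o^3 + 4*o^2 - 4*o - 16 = (o + 2)*(o^2 + 2*o - 8) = (o + 2)*(o + 4)*(o - 2)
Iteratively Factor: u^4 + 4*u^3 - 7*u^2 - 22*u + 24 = (u + 3)*(u^3 + u^2 - 10*u + 8) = (u - 2)*(u + 3)*(u^2 + 3*u - 4) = (u - 2)*(u - 1)*(u + 3)*(u + 4)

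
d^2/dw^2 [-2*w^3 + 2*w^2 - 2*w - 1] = 4 - 12*w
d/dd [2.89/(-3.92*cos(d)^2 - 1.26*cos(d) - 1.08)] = -(22.6576*cos(d) + 3.6414)*sin(d)/(3.92*cos(d)^2 + 1.26*cos(d) + 1.08)^2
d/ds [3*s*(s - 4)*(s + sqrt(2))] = 9*s^2 - 24*s + 6*sqrt(2)*s - 12*sqrt(2)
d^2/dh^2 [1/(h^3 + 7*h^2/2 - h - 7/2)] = 4*(-(6*h + 7)*(2*h^3 + 7*h^2 - 2*h - 7) + 4*(3*h^2 + 7*h - 1)^2)/(2*h^3 + 7*h^2 - 2*h - 7)^3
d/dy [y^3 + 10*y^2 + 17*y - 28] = 3*y^2 + 20*y + 17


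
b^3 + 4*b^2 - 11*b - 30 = (b - 3)*(b + 2)*(b + 5)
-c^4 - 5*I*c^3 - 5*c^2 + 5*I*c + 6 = (c - I)*(c + 6*I)*(-I*c - I)*(-I*c + I)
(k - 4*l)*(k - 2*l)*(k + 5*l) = k^3 - k^2*l - 22*k*l^2 + 40*l^3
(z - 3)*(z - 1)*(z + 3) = z^3 - z^2 - 9*z + 9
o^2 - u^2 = (o - u)*(o + u)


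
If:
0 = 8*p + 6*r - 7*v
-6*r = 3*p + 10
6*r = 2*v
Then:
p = -50/31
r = -80/93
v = -80/31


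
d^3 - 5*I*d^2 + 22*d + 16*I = (d - 8*I)*(d + I)*(d + 2*I)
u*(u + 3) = u^2 + 3*u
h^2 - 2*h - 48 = (h - 8)*(h + 6)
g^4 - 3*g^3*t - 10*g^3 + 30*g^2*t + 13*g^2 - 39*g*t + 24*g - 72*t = (g - 8)*(g - 3)*(g + 1)*(g - 3*t)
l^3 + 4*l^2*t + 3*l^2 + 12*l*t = l*(l + 3)*(l + 4*t)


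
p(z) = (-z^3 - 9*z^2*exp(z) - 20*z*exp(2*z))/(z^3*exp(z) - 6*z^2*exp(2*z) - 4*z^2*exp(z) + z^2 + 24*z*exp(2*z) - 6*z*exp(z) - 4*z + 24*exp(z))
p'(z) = (-z^3 - 9*z^2*exp(z) - 20*z*exp(2*z))*(-z^3*exp(z) + 12*z^2*exp(2*z) + z^2*exp(z) - 36*z*exp(2*z) + 14*z*exp(z) - 2*z - 24*exp(2*z) - 18*exp(z) + 4)/(z^3*exp(z) - 6*z^2*exp(2*z) - 4*z^2*exp(z) + z^2 + 24*z*exp(2*z) - 6*z*exp(z) - 4*z + 24*exp(z))^2 + (-9*z^2*exp(z) - 3*z^2 - 40*z*exp(2*z) - 18*z*exp(z) - 20*exp(2*z))/(z^3*exp(z) - 6*z^2*exp(2*z) - 4*z^2*exp(z) + z^2 + 24*z*exp(2*z) - 6*z*exp(z) - 4*z + 24*exp(z)) = (z*(z^2 + 9*z*exp(z) + 20*exp(2*z))*(z^3*exp(z) - 12*z^2*exp(2*z) - z^2*exp(z) + 36*z*exp(2*z) - 14*z*exp(z) + 2*z + 24*exp(2*z) + 18*exp(z) - 4) - (9*z^2*exp(z) + 3*z^2 + 40*z*exp(2*z) + 18*z*exp(z) + 20*exp(2*z))*(z^3*exp(z) - 6*z^2*exp(2*z) - 4*z^2*exp(z) + z^2 + 24*z*exp(2*z) - 6*z*exp(z) - 4*z + 24*exp(z)))/(z^3*exp(z) - 6*z^2*exp(2*z) - 4*z^2*exp(z) + z^2 + 24*z*exp(2*z) - 6*z*exp(z) - 4*z + 24*exp(z))^2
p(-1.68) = 0.11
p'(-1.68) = -0.51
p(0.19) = -0.18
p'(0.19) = -1.04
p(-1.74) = 0.14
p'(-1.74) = -0.57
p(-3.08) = 1.25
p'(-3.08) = -0.87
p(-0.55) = 0.18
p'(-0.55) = 0.17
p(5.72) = 1.96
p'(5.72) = -1.16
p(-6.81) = 4.31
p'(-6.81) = -0.85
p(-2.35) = 0.60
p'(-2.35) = -0.87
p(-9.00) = 6.24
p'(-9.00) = -0.90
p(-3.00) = 1.18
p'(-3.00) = -0.87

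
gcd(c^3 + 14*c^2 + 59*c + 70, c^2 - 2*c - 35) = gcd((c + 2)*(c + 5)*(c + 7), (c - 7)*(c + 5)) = c + 5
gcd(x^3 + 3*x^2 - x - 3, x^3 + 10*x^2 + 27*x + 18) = x^2 + 4*x + 3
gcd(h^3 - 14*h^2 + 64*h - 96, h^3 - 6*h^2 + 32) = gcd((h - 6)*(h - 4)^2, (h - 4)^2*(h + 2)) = h^2 - 8*h + 16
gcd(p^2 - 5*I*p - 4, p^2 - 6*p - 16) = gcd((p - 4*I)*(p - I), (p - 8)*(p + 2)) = 1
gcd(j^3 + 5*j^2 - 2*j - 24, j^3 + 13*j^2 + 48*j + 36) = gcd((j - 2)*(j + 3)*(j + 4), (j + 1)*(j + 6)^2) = 1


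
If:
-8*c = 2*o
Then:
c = -o/4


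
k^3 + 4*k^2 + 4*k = k*(k + 2)^2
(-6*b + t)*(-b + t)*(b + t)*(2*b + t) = 12*b^4 + 4*b^3*t - 13*b^2*t^2 - 4*b*t^3 + t^4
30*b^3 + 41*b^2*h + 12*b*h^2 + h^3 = (b + h)*(5*b + h)*(6*b + h)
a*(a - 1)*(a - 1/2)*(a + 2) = a^4 + a^3/2 - 5*a^2/2 + a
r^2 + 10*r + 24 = (r + 4)*(r + 6)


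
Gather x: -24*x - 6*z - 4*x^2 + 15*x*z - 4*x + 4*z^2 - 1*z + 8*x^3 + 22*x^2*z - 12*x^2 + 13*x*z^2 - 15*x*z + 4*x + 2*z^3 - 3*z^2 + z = 8*x^3 + x^2*(22*z - 16) + x*(13*z^2 - 24) + 2*z^3 + z^2 - 6*z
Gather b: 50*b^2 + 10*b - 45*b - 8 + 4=50*b^2 - 35*b - 4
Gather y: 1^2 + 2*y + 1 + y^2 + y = y^2 + 3*y + 2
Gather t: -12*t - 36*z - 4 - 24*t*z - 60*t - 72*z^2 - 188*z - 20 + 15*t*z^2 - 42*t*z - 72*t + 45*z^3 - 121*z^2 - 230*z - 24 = t*(15*z^2 - 66*z - 144) + 45*z^3 - 193*z^2 - 454*z - 48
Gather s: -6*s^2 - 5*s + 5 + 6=-6*s^2 - 5*s + 11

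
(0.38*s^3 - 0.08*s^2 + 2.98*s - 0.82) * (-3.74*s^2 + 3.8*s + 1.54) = -1.4212*s^5 + 1.7432*s^4 - 10.864*s^3 + 14.2676*s^2 + 1.4732*s - 1.2628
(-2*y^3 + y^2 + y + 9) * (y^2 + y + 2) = -2*y^5 - y^4 - 2*y^3 + 12*y^2 + 11*y + 18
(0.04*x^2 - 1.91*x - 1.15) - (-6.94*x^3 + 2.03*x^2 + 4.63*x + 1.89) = 6.94*x^3 - 1.99*x^2 - 6.54*x - 3.04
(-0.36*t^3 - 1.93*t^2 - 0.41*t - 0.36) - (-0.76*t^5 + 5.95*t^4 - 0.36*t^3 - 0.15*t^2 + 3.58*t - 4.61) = 0.76*t^5 - 5.95*t^4 - 1.78*t^2 - 3.99*t + 4.25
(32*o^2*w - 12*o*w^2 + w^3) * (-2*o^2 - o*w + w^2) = -64*o^4*w - 8*o^3*w^2 + 42*o^2*w^3 - 13*o*w^4 + w^5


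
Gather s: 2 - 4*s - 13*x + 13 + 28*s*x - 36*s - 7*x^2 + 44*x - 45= s*(28*x - 40) - 7*x^2 + 31*x - 30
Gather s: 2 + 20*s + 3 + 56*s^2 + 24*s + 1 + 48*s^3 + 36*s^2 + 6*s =48*s^3 + 92*s^2 + 50*s + 6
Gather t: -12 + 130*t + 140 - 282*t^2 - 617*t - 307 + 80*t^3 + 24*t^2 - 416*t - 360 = 80*t^3 - 258*t^2 - 903*t - 539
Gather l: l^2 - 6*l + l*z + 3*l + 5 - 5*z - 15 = l^2 + l*(z - 3) - 5*z - 10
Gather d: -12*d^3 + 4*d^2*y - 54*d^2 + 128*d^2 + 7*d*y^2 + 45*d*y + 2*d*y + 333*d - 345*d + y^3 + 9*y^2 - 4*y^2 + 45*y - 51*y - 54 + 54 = -12*d^3 + d^2*(4*y + 74) + d*(7*y^2 + 47*y - 12) + y^3 + 5*y^2 - 6*y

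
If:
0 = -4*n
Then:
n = 0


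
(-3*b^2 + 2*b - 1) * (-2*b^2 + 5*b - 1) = 6*b^4 - 19*b^3 + 15*b^2 - 7*b + 1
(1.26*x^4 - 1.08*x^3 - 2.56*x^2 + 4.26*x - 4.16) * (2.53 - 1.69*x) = -2.1294*x^5 + 5.013*x^4 + 1.594*x^3 - 13.6762*x^2 + 17.8082*x - 10.5248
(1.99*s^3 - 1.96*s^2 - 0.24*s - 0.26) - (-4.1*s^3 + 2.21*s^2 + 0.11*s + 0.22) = 6.09*s^3 - 4.17*s^2 - 0.35*s - 0.48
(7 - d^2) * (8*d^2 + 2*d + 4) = -8*d^4 - 2*d^3 + 52*d^2 + 14*d + 28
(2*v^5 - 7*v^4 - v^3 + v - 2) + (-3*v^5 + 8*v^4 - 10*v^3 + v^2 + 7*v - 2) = -v^5 + v^4 - 11*v^3 + v^2 + 8*v - 4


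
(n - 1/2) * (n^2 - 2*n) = n^3 - 5*n^2/2 + n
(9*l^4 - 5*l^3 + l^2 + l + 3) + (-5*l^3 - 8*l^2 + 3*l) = 9*l^4 - 10*l^3 - 7*l^2 + 4*l + 3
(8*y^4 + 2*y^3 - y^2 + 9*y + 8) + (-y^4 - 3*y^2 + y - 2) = 7*y^4 + 2*y^3 - 4*y^2 + 10*y + 6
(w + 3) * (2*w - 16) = 2*w^2 - 10*w - 48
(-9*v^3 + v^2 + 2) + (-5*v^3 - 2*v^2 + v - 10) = -14*v^3 - v^2 + v - 8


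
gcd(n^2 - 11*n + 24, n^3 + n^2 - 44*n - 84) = 1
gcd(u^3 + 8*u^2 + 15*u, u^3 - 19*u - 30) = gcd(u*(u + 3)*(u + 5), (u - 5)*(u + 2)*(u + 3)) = u + 3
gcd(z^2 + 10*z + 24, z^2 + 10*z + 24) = z^2 + 10*z + 24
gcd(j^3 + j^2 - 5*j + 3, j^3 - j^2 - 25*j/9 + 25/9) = j - 1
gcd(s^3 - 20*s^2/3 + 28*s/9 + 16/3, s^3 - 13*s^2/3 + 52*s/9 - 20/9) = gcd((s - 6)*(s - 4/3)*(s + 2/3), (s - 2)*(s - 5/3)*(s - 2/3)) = 1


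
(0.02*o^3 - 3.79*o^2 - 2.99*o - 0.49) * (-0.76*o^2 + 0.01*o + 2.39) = -0.0152*o^5 + 2.8806*o^4 + 2.2823*o^3 - 8.7156*o^2 - 7.151*o - 1.1711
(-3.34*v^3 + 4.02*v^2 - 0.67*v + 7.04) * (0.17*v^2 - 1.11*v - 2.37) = -0.5678*v^5 + 4.3908*v^4 + 3.3397*v^3 - 7.5869*v^2 - 6.2265*v - 16.6848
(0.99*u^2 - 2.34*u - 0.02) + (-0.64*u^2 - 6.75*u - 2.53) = 0.35*u^2 - 9.09*u - 2.55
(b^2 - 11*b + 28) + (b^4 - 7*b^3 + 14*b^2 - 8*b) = b^4 - 7*b^3 + 15*b^2 - 19*b + 28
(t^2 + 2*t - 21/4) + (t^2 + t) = 2*t^2 + 3*t - 21/4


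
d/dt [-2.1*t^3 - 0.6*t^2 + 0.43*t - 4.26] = -6.3*t^2 - 1.2*t + 0.43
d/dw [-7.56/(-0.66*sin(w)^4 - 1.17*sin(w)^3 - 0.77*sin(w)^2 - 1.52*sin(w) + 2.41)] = (-26.6112*sin(w) + 4.9896*sin(3*w) + 13.2678*cos(2*w) - 24.759)*cos(w)/(0.66*sin(w)^4 + 1.17*sin(w)^3 + 0.77*sin(w)^2 + 1.52*sin(w) - 2.41)^2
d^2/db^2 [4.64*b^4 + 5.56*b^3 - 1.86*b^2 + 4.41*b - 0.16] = 55.68*b^2 + 33.36*b - 3.72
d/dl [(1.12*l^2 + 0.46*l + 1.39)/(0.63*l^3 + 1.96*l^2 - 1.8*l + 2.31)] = (-0.7056*l^4 - 0.5796*l^3 - 5.5447*l^2 - 0.274399999999999*l + 3.5646)/(0.3969*l^6 + 2.4696*l^5 + 1.5736*l^4 - 4.1454*l^3 + 12.2952*l^2 - 8.316*l + 5.3361)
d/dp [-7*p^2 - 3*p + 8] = -14*p - 3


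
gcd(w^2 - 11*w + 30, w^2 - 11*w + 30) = w^2 - 11*w + 30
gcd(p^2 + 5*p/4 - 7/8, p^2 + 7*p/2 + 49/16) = p + 7/4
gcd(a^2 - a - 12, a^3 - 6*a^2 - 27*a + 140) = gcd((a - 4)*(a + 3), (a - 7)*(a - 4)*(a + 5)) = a - 4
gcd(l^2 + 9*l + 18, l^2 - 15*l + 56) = 1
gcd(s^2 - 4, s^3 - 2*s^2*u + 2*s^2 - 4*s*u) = s + 2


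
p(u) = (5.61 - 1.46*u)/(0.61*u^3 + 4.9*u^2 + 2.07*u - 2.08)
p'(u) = (5.61 - 1.46*u)*(-1.83*u^2 - 9.8*u - 2.07)/(0.61*u^3 + 4.9*u^2 + 2.07*u - 2.08)^2 - 1.46/(0.61*u^3 + 4.9*u^2 + 2.07*u - 2.08) = (1.7812*u^3 - 3.1123*u^2 - 54.978*u - 8.5759)/(0.3721*u^6 + 5.978*u^5 + 26.5354*u^4 + 17.7484*u^3 - 16.0991*u^2 - 8.6112*u + 4.3264)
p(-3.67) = 0.42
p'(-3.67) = 0.09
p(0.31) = -5.43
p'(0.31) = -28.71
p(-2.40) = 0.72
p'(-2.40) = 0.50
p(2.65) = 0.04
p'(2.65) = -0.06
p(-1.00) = 50.50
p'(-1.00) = 2117.79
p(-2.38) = 0.73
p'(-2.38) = 0.51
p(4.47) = -0.01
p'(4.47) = -0.01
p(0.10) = -3.00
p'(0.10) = -4.24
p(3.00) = 0.02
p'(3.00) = -0.04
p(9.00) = -0.01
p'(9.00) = 0.00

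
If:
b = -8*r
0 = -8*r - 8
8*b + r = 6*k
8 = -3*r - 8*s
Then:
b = 8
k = 21/2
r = -1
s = -5/8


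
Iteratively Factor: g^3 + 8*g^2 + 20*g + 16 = (g + 4)*(g^2 + 4*g + 4) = (g + 2)*(g + 4)*(g + 2)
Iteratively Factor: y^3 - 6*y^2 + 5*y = (y)*(y^2 - 6*y + 5) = y*(y - 5)*(y - 1)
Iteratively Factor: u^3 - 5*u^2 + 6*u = (u - 3)*(u^2 - 2*u) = (u - 3)*(u - 2)*(u)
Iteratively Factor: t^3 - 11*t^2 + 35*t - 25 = (t - 5)*(t^2 - 6*t + 5) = (t - 5)*(t - 1)*(t - 5)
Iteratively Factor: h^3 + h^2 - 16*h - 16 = (h - 4)*(h^2 + 5*h + 4) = (h - 4)*(h + 4)*(h + 1)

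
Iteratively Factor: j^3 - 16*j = (j)*(j^2 - 16) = j*(j - 4)*(j + 4)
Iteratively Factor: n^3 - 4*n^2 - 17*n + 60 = (n - 3)*(n^2 - n - 20) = (n - 3)*(n + 4)*(n - 5)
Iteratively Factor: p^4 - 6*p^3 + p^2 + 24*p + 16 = (p + 1)*(p^3 - 7*p^2 + 8*p + 16) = (p - 4)*(p + 1)*(p^2 - 3*p - 4) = (p - 4)^2*(p + 1)*(p + 1)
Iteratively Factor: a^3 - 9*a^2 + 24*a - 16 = (a - 4)*(a^2 - 5*a + 4) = (a - 4)^2*(a - 1)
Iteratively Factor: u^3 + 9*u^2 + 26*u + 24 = (u + 3)*(u^2 + 6*u + 8) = (u + 2)*(u + 3)*(u + 4)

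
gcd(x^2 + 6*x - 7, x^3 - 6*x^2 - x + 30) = 1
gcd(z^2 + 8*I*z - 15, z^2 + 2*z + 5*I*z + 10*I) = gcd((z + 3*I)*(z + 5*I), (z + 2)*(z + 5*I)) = z + 5*I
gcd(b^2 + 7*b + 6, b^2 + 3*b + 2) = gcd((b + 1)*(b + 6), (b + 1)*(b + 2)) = b + 1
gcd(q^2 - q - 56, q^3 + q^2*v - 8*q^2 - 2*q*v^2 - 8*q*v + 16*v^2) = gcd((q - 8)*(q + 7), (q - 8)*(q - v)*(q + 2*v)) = q - 8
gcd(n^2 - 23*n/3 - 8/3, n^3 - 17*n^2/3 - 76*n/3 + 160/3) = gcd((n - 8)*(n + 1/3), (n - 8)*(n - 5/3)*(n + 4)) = n - 8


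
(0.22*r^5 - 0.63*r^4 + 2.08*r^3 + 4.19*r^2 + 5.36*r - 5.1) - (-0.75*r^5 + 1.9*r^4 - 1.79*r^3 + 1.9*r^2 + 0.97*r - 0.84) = 0.97*r^5 - 2.53*r^4 + 3.87*r^3 + 2.29*r^2 + 4.39*r - 4.26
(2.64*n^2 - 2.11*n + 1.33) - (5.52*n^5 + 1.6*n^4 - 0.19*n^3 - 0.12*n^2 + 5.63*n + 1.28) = -5.52*n^5 - 1.6*n^4 + 0.19*n^3 + 2.76*n^2 - 7.74*n + 0.05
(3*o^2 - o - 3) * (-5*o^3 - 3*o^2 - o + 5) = -15*o^5 - 4*o^4 + 15*o^3 + 25*o^2 - 2*o - 15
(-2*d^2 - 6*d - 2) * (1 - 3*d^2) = 6*d^4 + 18*d^3 + 4*d^2 - 6*d - 2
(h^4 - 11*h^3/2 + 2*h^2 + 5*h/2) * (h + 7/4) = h^5 - 15*h^4/4 - 61*h^3/8 + 6*h^2 + 35*h/8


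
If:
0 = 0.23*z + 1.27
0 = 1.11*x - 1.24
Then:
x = 1.12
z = -5.52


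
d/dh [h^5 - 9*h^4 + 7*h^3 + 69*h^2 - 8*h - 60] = 5*h^4 - 36*h^3 + 21*h^2 + 138*h - 8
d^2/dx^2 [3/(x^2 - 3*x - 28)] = 6*(x^2 - 3*x - (2*x - 3)^2 - 28)/(-x^2 + 3*x + 28)^3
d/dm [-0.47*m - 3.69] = -0.470000000000000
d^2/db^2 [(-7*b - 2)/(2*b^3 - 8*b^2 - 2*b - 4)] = ((7*b + 2)*(-3*b^2 + 8*b + 1)^2 + (21*b^2 - 56*b + (3*b - 4)*(7*b + 2) - 7)*(-b^3 + 4*b^2 + b + 2))/(-b^3 + 4*b^2 + b + 2)^3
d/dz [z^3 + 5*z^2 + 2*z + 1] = 3*z^2 + 10*z + 2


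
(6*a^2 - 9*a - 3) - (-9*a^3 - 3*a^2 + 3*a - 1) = 9*a^3 + 9*a^2 - 12*a - 2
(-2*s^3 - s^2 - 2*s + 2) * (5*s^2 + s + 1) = -10*s^5 - 7*s^4 - 13*s^3 + 7*s^2 + 2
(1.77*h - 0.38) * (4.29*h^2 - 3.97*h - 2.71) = 7.5933*h^3 - 8.6571*h^2 - 3.2881*h + 1.0298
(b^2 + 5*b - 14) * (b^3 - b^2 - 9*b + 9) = b^5 + 4*b^4 - 28*b^3 - 22*b^2 + 171*b - 126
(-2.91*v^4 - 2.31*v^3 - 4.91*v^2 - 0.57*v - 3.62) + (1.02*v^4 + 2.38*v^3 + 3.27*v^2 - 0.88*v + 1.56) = -1.89*v^4 + 0.0699999999999998*v^3 - 1.64*v^2 - 1.45*v - 2.06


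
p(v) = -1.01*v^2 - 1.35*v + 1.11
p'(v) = -2.02*v - 1.35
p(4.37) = -24.08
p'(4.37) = -10.18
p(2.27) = -7.16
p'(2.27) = -5.94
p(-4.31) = -11.83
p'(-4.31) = 7.36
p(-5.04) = -17.74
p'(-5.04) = 8.83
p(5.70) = -39.40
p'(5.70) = -12.86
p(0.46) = 0.28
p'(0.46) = -2.28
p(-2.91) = -3.51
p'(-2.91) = 4.53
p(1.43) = -2.89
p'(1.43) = -4.24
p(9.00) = -92.85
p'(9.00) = -19.53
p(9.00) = -92.85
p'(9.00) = -19.53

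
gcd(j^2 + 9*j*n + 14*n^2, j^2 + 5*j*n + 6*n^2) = j + 2*n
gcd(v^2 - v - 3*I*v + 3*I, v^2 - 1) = v - 1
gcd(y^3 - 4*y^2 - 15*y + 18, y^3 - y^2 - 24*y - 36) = y^2 - 3*y - 18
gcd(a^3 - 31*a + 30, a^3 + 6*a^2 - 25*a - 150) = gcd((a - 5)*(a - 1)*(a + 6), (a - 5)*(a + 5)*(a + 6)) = a^2 + a - 30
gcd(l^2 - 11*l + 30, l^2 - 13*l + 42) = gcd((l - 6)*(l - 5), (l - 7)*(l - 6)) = l - 6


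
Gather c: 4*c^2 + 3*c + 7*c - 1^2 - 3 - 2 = 4*c^2 + 10*c - 6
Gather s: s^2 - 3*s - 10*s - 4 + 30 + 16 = s^2 - 13*s + 42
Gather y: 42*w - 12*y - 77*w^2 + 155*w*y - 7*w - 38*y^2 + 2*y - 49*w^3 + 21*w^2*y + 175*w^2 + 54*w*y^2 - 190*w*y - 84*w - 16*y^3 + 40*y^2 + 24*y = -49*w^3 + 98*w^2 - 49*w - 16*y^3 + y^2*(54*w + 2) + y*(21*w^2 - 35*w + 14)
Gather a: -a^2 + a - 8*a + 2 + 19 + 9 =-a^2 - 7*a + 30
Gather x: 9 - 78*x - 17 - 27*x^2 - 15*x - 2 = -27*x^2 - 93*x - 10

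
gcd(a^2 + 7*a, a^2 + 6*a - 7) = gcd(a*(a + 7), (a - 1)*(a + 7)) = a + 7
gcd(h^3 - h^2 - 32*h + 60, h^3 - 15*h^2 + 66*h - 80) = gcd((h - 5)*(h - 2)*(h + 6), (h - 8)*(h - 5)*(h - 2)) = h^2 - 7*h + 10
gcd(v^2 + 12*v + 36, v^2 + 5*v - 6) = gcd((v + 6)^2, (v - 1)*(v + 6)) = v + 6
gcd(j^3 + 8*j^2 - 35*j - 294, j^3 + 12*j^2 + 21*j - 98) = j^2 + 14*j + 49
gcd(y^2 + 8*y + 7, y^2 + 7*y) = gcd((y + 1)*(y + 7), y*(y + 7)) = y + 7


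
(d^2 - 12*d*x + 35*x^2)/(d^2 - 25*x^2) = (d - 7*x)/(d + 5*x)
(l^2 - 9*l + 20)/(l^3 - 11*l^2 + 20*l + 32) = (l - 5)/(l^2 - 7*l - 8)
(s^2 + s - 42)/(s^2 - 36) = (s + 7)/(s + 6)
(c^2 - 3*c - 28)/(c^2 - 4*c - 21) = (c + 4)/(c + 3)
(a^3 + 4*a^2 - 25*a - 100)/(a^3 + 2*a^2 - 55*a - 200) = (a^2 - a - 20)/(a^2 - 3*a - 40)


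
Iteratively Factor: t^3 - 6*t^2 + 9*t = (t)*(t^2 - 6*t + 9) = t*(t - 3)*(t - 3)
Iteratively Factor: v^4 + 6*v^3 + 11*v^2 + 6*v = (v + 3)*(v^3 + 3*v^2 + 2*v) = (v + 1)*(v + 3)*(v^2 + 2*v) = (v + 1)*(v + 2)*(v + 3)*(v)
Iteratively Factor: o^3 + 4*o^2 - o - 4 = (o + 1)*(o^2 + 3*o - 4) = (o + 1)*(o + 4)*(o - 1)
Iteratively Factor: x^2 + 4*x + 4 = (x + 2)*(x + 2)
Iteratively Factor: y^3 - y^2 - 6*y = (y - 3)*(y^2 + 2*y) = (y - 3)*(y + 2)*(y)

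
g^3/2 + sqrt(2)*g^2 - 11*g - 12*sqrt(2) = (g/2 + sqrt(2)/2)*(g - 3*sqrt(2))*(g + 4*sqrt(2))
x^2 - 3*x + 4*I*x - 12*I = (x - 3)*(x + 4*I)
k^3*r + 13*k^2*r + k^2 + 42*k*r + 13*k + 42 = (k + 6)*(k + 7)*(k*r + 1)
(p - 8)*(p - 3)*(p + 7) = p^3 - 4*p^2 - 53*p + 168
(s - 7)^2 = s^2 - 14*s + 49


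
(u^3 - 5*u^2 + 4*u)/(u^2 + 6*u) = (u^2 - 5*u + 4)/(u + 6)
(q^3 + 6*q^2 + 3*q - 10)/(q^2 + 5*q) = q + 1 - 2/q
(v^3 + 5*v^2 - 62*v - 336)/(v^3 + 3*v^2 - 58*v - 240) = (v + 7)/(v + 5)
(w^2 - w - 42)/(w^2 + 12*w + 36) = (w - 7)/(w + 6)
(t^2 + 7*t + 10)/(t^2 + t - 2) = (t + 5)/(t - 1)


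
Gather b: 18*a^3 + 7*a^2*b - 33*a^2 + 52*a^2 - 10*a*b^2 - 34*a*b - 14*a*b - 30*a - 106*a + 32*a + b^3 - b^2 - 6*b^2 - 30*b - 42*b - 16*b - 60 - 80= 18*a^3 + 19*a^2 - 104*a + b^3 + b^2*(-10*a - 7) + b*(7*a^2 - 48*a - 88) - 140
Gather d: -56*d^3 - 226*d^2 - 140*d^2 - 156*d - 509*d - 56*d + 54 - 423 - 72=-56*d^3 - 366*d^2 - 721*d - 441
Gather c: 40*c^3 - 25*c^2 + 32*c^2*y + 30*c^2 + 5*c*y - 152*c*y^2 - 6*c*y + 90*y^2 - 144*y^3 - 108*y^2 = 40*c^3 + c^2*(32*y + 5) + c*(-152*y^2 - y) - 144*y^3 - 18*y^2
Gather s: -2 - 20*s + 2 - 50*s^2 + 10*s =-50*s^2 - 10*s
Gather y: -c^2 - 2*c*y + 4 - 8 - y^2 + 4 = -c^2 - 2*c*y - y^2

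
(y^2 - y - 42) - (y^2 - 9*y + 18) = 8*y - 60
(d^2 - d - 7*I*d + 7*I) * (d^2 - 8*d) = d^4 - 9*d^3 - 7*I*d^3 + 8*d^2 + 63*I*d^2 - 56*I*d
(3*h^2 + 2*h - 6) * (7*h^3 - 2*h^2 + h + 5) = 21*h^5 + 8*h^4 - 43*h^3 + 29*h^2 + 4*h - 30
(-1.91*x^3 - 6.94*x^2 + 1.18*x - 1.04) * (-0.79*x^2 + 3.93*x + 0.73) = 1.5089*x^5 - 2.0237*x^4 - 29.6007*x^3 + 0.392799999999999*x^2 - 3.2258*x - 0.7592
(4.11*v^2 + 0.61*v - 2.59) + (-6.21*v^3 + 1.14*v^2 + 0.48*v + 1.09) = -6.21*v^3 + 5.25*v^2 + 1.09*v - 1.5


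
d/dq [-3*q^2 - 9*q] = -6*q - 9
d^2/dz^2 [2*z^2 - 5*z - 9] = 4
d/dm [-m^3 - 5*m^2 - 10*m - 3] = -3*m^2 - 10*m - 10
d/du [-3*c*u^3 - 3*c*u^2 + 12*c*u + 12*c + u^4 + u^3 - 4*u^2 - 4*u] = -9*c*u^2 - 6*c*u + 12*c + 4*u^3 + 3*u^2 - 8*u - 4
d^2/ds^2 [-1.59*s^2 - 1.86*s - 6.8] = -3.18000000000000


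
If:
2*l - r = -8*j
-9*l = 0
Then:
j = r/8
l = 0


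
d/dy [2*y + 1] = 2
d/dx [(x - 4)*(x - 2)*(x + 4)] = 3*x^2 - 4*x - 16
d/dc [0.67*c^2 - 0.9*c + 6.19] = 1.34*c - 0.9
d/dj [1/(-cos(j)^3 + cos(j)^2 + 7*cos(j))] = (-3*sin(j) + 7*sin(j)/cos(j)^2 + 2*tan(j))/(sin(j)^2 + cos(j) + 6)^2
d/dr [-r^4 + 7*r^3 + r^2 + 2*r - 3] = -4*r^3 + 21*r^2 + 2*r + 2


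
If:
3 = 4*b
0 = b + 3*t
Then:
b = 3/4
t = -1/4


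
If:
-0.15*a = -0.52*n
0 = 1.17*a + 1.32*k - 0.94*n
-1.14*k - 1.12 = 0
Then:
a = 1.44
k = -0.98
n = 0.42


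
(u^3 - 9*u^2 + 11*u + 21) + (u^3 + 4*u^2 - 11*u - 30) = 2*u^3 - 5*u^2 - 9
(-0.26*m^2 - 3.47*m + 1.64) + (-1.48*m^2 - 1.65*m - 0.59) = -1.74*m^2 - 5.12*m + 1.05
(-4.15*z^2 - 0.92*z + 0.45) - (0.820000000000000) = -4.15*z^2 - 0.92*z - 0.37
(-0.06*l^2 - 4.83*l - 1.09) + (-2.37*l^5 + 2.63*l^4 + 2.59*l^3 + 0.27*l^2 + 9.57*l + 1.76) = -2.37*l^5 + 2.63*l^4 + 2.59*l^3 + 0.21*l^2 + 4.74*l + 0.67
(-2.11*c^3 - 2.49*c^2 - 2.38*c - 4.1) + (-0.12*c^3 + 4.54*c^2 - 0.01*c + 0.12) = -2.23*c^3 + 2.05*c^2 - 2.39*c - 3.98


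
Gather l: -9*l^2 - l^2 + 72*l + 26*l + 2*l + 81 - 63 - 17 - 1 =-10*l^2 + 100*l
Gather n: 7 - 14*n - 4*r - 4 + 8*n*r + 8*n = n*(8*r - 6) - 4*r + 3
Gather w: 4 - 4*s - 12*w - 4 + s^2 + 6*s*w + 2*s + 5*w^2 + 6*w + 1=s^2 - 2*s + 5*w^2 + w*(6*s - 6) + 1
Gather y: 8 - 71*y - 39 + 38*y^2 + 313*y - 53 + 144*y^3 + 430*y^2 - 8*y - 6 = 144*y^3 + 468*y^2 + 234*y - 90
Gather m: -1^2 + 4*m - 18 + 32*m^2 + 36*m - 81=32*m^2 + 40*m - 100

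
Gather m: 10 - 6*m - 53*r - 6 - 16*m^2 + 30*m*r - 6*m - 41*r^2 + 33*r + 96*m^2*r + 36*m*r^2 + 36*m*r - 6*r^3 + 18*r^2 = m^2*(96*r - 16) + m*(36*r^2 + 66*r - 12) - 6*r^3 - 23*r^2 - 20*r + 4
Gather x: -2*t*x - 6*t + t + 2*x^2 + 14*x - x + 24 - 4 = -5*t + 2*x^2 + x*(13 - 2*t) + 20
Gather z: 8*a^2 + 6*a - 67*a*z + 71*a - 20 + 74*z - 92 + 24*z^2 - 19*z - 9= 8*a^2 + 77*a + 24*z^2 + z*(55 - 67*a) - 121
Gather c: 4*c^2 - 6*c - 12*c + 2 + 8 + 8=4*c^2 - 18*c + 18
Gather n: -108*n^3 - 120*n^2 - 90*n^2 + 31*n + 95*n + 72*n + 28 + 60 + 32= -108*n^3 - 210*n^2 + 198*n + 120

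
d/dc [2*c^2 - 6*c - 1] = 4*c - 6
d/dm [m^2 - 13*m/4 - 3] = 2*m - 13/4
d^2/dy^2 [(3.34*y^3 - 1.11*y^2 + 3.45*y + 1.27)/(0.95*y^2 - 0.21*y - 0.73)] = (3.5527136788005e-15*y^5 - 3.5527136788005e-15*y^4 + 10.711528*y^3 + 5.330472*y^2 + 23.514576*y - 0.367304)/(0.857375*y^6 - 0.568575*y^5 - 1.85079*y^4 + 0.864549*y^3 + 1.422186*y^2 - 0.335727*y - 0.389017)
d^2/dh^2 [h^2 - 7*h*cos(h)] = 7*h*cos(h) + 14*sin(h) + 2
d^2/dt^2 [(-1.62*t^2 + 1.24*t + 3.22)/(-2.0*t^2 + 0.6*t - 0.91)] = (-7.105427357601e-15*t^4 - 6.032*t^3 - 94.9704*t^2 + 36.7248*t + 10.731364)/(8.0*t^6 - 7.2*t^5 + 13.08*t^4 - 6.768*t^3 + 5.9514*t^2 - 1.49058*t + 0.753571)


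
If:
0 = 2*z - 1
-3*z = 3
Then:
No Solution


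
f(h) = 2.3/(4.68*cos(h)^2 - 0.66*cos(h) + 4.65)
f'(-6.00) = 0.08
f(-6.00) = 0.28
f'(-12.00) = 0.16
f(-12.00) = 0.31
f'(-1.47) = -0.03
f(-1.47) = 0.50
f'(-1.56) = 0.06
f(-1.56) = 0.50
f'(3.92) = 0.21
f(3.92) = 0.31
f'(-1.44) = -0.06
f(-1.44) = 0.50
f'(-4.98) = 0.17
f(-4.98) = 0.48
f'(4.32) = 0.29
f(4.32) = 0.41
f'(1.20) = 0.23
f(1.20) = 0.46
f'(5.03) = -0.21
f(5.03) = 0.47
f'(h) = 2.3*(9.36*sin(h)*cos(h) - 0.66*sin(h))/(4.68*cos(h)^2 - 0.66*cos(h) + 4.65)^2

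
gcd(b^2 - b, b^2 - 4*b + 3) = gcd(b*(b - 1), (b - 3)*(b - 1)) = b - 1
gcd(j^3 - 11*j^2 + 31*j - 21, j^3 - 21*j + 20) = j - 1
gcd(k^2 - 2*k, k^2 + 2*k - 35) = 1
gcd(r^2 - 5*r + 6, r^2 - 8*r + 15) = r - 3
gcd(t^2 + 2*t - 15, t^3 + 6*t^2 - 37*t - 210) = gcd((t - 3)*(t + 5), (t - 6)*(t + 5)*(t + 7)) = t + 5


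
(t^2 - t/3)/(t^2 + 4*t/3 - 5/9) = 3*t/(3*t + 5)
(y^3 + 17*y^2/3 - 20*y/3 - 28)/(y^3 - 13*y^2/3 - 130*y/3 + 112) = (y + 2)/(y - 8)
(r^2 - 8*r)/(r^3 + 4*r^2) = (r - 8)/(r*(r + 4))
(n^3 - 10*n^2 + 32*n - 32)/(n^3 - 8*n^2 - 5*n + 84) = (n^2 - 6*n + 8)/(n^2 - 4*n - 21)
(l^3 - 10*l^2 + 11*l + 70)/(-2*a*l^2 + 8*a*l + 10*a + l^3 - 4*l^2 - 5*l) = (-l^2 + 5*l + 14)/(2*a*l + 2*a - l^2 - l)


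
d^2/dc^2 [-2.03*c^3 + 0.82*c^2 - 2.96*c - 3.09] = 1.64 - 12.18*c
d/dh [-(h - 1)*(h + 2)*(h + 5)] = -3*h^2 - 12*h - 3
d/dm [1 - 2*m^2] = -4*m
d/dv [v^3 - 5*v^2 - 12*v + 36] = 3*v^2 - 10*v - 12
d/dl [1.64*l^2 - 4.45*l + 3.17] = 3.28*l - 4.45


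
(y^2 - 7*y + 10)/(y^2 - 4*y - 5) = (y - 2)/(y + 1)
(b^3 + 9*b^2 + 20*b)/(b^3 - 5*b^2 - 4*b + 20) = b*(b^2 + 9*b + 20)/(b^3 - 5*b^2 - 4*b + 20)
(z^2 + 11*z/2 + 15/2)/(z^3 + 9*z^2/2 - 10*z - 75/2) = (z + 3)/(z^2 + 2*z - 15)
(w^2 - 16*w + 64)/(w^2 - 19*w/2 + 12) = 2*(w - 8)/(2*w - 3)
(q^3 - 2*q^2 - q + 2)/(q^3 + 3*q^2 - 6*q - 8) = (q - 1)/(q + 4)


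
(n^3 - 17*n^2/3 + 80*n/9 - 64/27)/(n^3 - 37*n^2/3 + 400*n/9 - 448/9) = (n - 1/3)/(n - 7)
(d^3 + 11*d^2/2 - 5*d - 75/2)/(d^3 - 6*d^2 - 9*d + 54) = (2*d^2 + 5*d - 25)/(2*(d^2 - 9*d + 18))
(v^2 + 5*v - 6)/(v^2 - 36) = (v - 1)/(v - 6)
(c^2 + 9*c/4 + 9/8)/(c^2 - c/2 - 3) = (c + 3/4)/(c - 2)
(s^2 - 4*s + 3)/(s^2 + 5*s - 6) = (s - 3)/(s + 6)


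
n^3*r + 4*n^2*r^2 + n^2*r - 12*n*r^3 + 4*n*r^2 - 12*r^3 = (n - 2*r)*(n + 6*r)*(n*r + r)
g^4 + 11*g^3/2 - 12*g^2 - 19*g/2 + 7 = (g - 2)*(g - 1/2)*(g + 1)*(g + 7)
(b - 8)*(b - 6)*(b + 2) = b^3 - 12*b^2 + 20*b + 96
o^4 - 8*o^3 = o^3*(o - 8)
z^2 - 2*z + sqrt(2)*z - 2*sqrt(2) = (z - 2)*(z + sqrt(2))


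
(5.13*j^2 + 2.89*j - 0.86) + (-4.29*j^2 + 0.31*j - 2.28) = 0.84*j^2 + 3.2*j - 3.14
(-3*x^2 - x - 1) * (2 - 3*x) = 9*x^3 - 3*x^2 + x - 2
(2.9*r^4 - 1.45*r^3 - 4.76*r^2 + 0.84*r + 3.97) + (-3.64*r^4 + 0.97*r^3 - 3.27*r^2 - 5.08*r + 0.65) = -0.74*r^4 - 0.48*r^3 - 8.03*r^2 - 4.24*r + 4.62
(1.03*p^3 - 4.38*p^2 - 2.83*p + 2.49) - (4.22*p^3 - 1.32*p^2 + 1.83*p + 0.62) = -3.19*p^3 - 3.06*p^2 - 4.66*p + 1.87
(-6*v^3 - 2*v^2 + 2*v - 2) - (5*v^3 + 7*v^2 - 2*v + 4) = -11*v^3 - 9*v^2 + 4*v - 6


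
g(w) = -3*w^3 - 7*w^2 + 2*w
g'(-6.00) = -238.00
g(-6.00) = 384.00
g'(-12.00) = -1126.00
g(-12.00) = 4152.00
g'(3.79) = -180.34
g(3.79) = -256.29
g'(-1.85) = -2.90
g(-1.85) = -8.66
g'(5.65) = -364.40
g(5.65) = -753.24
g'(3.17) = -132.82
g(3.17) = -159.57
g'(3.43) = -151.90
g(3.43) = -196.56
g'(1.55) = -41.32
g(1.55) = -24.89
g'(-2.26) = -12.33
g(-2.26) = -5.64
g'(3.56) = -161.90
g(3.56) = -216.95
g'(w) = -9*w^2 - 14*w + 2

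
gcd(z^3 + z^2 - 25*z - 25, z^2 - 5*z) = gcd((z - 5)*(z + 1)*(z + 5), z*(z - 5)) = z - 5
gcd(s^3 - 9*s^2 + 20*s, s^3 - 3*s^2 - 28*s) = s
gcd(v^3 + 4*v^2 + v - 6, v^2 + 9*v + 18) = v + 3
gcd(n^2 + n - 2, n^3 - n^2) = n - 1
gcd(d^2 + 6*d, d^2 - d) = d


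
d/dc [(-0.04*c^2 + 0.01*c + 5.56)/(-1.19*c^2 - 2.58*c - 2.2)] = (0.1151*c^2 + 13.4088*c + 14.3228)/(1.4161*c^4 + 6.1404*c^3 + 11.8924*c^2 + 11.352*c + 4.84)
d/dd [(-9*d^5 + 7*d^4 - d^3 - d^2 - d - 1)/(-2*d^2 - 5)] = (54*d^6 - 28*d^5 + 227*d^4 - 140*d^3 + 13*d^2 + 6*d + 5)/(4*d^4 + 20*d^2 + 25)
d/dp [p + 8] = 1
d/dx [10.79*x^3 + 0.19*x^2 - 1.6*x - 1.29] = 32.37*x^2 + 0.38*x - 1.6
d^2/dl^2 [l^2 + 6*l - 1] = 2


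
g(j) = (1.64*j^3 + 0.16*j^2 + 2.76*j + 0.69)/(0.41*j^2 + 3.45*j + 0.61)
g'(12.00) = 3.31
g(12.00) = 28.61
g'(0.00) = -1.87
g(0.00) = 1.13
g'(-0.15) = -60.37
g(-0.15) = 2.69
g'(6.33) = 2.68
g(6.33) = 11.33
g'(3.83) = 2.07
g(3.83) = 5.33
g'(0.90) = 0.59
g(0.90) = 1.11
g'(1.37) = 0.93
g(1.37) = 1.47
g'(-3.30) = -7.54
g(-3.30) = 10.40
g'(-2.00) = -3.24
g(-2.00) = 3.72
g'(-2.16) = -3.62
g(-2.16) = 4.27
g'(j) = (-0.82*j - 3.45)*(1.64*j^3 + 0.16*j^2 + 2.76*j + 0.69)/(0.41*j^2 + 3.45*j + 0.61)^2 + (4.92*j^2 + 0.32*j + 2.76)/(0.41*j^2 + 3.45*j + 0.61) = (0.6724*j^4 + 11.316*j^3 + 2.4216*j^2 - 0.3706*j - 0.6969)/(0.1681*j^4 + 2.829*j^3 + 12.4027*j^2 + 4.209*j + 0.3721)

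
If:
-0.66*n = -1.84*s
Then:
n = 2.78787878787879*s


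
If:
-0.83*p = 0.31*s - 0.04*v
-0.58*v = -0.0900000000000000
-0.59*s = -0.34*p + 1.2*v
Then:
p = 0.10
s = -0.26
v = 0.16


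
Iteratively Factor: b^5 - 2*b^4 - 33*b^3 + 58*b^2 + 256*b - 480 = (b + 4)*(b^4 - 6*b^3 - 9*b^2 + 94*b - 120) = (b - 2)*(b + 4)*(b^3 - 4*b^2 - 17*b + 60) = (b - 2)*(b + 4)^2*(b^2 - 8*b + 15) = (b - 3)*(b - 2)*(b + 4)^2*(b - 5)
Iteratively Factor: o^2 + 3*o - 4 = (o + 4)*(o - 1)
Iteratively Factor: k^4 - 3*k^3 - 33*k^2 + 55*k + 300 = (k - 5)*(k^3 + 2*k^2 - 23*k - 60) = (k - 5)*(k + 3)*(k^2 - k - 20) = (k - 5)^2*(k + 3)*(k + 4)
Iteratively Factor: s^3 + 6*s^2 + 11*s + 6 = (s + 3)*(s^2 + 3*s + 2) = (s + 1)*(s + 3)*(s + 2)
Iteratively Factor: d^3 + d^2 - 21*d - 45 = (d + 3)*(d^2 - 2*d - 15) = (d - 5)*(d + 3)*(d + 3)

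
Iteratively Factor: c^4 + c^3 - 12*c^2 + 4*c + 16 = (c - 2)*(c^3 + 3*c^2 - 6*c - 8) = (c - 2)*(c + 1)*(c^2 + 2*c - 8) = (c - 2)*(c + 1)*(c + 4)*(c - 2)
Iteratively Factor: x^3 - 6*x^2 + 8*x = (x)*(x^2 - 6*x + 8) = x*(x - 4)*(x - 2)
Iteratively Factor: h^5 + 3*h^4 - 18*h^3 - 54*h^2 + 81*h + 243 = (h - 3)*(h^4 + 6*h^3 - 54*h - 81) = (h - 3)*(h + 3)*(h^3 + 3*h^2 - 9*h - 27) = (h - 3)*(h + 3)^2*(h^2 - 9) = (h - 3)^2*(h + 3)^2*(h + 3)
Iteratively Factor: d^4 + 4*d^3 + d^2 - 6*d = (d + 3)*(d^3 + d^2 - 2*d) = d*(d + 3)*(d^2 + d - 2) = d*(d + 2)*(d + 3)*(d - 1)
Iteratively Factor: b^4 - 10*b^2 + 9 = (b - 1)*(b^3 + b^2 - 9*b - 9) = (b - 1)*(b + 3)*(b^2 - 2*b - 3) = (b - 3)*(b - 1)*(b + 3)*(b + 1)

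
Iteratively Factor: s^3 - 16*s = (s + 4)*(s^2 - 4*s) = s*(s + 4)*(s - 4)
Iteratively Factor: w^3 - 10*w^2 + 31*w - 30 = (w - 2)*(w^2 - 8*w + 15) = (w - 3)*(w - 2)*(w - 5)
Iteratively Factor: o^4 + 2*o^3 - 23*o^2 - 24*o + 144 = (o - 3)*(o^3 + 5*o^2 - 8*o - 48) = (o - 3)*(o + 4)*(o^2 + o - 12) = (o - 3)^2*(o + 4)*(o + 4)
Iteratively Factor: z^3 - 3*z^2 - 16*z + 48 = (z - 4)*(z^2 + z - 12) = (z - 4)*(z + 4)*(z - 3)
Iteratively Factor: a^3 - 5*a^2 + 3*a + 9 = (a + 1)*(a^2 - 6*a + 9) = (a - 3)*(a + 1)*(a - 3)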